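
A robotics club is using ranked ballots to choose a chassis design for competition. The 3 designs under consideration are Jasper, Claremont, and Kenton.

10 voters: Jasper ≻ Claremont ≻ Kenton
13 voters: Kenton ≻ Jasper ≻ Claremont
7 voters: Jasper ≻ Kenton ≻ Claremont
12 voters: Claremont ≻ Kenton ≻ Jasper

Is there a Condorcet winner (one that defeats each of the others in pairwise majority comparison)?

No

Head-to-head results (42 voters total):
Jasper vs Claremont: Jasper wins 30–12.
Jasper vs Kenton: Kenton wins 25–17.
Claremont vs Kenton: Claremont wins 22–20.
No candidate beats all others: Jasper beats Claremont beats Kenton beats Jasper, a majority cycle.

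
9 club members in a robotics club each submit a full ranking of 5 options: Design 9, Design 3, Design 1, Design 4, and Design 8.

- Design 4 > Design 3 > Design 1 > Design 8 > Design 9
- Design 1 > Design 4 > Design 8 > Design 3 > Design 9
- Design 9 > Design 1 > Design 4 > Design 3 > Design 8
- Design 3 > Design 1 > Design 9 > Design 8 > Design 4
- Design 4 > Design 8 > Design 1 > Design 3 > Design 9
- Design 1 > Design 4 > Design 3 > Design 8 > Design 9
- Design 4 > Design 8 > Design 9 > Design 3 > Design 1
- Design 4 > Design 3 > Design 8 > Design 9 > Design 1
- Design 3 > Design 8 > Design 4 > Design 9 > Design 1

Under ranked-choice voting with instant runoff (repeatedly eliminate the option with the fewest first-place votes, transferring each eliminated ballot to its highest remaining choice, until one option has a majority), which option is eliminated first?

Round 1: Design 4 4, Design 3 2, Design 1 2, Design 9 1, Design 8 0. Design 8 has the fewest and is eliminated.
Round 2: Design 4 4, Design 3 2, Design 1 2, Design 9 1. Design 9 has the fewest and is eliminated.
Round 3: Design 4 4, Design 1 3, Design 3 2. Design 3 has the fewest and is eliminated.
Round 4: Design 4 5, Design 1 4. Design 4 has a majority.

Design 8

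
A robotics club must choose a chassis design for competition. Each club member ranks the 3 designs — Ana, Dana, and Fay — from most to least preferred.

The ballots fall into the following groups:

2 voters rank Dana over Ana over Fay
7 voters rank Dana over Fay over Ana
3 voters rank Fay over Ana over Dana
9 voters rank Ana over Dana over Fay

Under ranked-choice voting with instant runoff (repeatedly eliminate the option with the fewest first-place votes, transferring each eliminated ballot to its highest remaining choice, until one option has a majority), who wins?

Ana

Round 1: Ana 9, Dana 9, Fay 3. Fay has the fewest and is eliminated.
Round 2: Ana 12, Dana 9. Ana has a majority.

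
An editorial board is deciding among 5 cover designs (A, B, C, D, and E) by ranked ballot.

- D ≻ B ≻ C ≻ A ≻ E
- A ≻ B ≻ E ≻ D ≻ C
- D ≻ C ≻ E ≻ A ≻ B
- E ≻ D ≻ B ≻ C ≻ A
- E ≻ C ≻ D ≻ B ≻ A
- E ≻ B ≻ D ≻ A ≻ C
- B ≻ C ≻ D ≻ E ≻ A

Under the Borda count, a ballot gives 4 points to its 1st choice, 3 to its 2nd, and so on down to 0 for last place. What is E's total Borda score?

Borda scores:
  A: 1 + 4 + 1 + 0 + 0 + 1 + 0 = 7
  B: 3 + 3 + 0 + 2 + 1 + 3 + 4 = 16
  C: 2 + 0 + 3 + 1 + 3 + 0 + 3 = 12
  D: 4 + 1 + 4 + 3 + 2 + 2 + 2 = 18
  E: 0 + 2 + 2 + 4 + 4 + 4 + 1 = 17

17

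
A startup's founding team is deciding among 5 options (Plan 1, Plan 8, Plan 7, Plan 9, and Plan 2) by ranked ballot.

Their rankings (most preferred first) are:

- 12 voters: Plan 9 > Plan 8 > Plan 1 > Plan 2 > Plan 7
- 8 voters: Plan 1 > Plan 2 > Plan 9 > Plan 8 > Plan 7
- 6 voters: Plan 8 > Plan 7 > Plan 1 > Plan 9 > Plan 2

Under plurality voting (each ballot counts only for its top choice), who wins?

Plan 9

First-place vote totals:
  Plan 1: 8
  Plan 8: 6
  Plan 7: 0
  Plan 9: 12
  Plan 2: 0
Plan 9 has the most first-place votes.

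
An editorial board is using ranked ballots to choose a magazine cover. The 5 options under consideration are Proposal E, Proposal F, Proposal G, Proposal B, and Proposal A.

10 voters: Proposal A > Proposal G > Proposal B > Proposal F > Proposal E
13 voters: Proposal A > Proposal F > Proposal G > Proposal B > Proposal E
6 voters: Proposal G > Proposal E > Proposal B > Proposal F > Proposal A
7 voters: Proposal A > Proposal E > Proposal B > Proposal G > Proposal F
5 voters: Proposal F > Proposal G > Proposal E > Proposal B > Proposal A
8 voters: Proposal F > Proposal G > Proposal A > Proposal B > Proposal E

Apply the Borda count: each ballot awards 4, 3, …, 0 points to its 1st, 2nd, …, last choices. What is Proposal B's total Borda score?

72

Borda scores:
  Proposal E: 10·0 + 13·0 + 6·3 + 7·3 + 5·2 + 8·0 = 49
  Proposal F: 10·1 + 13·3 + 6·1 + 7·0 + 5·4 + 8·4 = 107
  Proposal G: 10·3 + 13·2 + 6·4 + 7·1 + 5·3 + 8·3 = 126
  Proposal B: 10·2 + 13·1 + 6·2 + 7·2 + 5·1 + 8·1 = 72
  Proposal A: 10·4 + 13·4 + 6·0 + 7·4 + 5·0 + 8·2 = 136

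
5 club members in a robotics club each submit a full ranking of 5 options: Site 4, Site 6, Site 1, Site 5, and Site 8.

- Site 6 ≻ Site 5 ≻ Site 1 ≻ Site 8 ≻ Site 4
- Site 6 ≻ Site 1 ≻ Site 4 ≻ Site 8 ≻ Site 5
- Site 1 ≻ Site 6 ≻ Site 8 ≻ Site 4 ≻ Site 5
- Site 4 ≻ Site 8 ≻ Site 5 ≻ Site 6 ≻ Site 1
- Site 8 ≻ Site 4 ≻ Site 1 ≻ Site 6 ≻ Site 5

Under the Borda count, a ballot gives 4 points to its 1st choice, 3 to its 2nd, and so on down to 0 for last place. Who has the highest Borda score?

Site 6

Borda scores:
  Site 4: 0 + 2 + 1 + 4 + 3 = 10
  Site 6: 4 + 4 + 3 + 1 + 1 = 13
  Site 1: 2 + 3 + 4 + 0 + 2 = 11
  Site 5: 3 + 0 + 0 + 2 + 0 = 5
  Site 8: 1 + 1 + 2 + 3 + 4 = 11
Site 6 has the highest total.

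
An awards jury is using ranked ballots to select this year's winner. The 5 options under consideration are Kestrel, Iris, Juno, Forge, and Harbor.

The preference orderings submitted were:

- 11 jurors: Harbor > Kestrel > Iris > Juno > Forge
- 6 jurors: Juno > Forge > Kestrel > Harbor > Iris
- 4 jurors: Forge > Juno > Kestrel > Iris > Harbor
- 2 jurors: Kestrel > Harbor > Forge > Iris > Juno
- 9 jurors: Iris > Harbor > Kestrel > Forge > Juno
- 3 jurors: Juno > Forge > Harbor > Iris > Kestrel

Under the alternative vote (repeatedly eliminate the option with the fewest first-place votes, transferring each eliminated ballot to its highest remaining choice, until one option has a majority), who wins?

Round 1: Harbor 11, Iris 9, Juno 9, Forge 4, Kestrel 2. Kestrel has the fewest and is eliminated.
Round 2: Harbor 13, Iris 9, Juno 9, Forge 4. Forge has the fewest and is eliminated.
Round 3: Juno 13, Harbor 13, Iris 9. Iris has the fewest and is eliminated.
Round 4: Harbor 22, Juno 13. Harbor has a majority.

Harbor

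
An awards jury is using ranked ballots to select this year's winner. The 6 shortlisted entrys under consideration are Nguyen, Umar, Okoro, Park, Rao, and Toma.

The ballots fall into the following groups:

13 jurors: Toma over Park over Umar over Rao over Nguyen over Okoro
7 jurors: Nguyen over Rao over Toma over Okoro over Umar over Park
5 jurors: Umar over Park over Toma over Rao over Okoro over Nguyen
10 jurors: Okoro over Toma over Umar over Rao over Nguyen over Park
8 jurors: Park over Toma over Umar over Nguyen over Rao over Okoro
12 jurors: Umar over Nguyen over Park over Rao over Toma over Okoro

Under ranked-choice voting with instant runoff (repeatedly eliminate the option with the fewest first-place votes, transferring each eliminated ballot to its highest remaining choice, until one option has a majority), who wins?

Toma

Round 1: Umar 17, Toma 13, Okoro 10, Park 8, Nguyen 7, Rao 0. Rao has the fewest and is eliminated.
Round 2: Umar 17, Toma 13, Okoro 10, Park 8, Nguyen 7. Nguyen has the fewest and is eliminated.
Round 3: Toma 20, Umar 17, Okoro 10, Park 8. Park has the fewest and is eliminated.
Round 4: Toma 28, Umar 17, Okoro 10. Toma has a majority.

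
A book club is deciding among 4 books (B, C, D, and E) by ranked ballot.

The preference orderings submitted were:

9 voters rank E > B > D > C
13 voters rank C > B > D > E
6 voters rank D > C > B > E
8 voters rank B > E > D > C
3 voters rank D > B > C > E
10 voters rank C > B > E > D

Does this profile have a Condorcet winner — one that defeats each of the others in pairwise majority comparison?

No

Head-to-head results (49 voters total):
B vs C: C wins 29–20.
B vs D: B wins 40–9.
B vs E: B wins 40–9.
C vs D: D wins 26–23.
C vs E: C wins 32–17.
D vs E: E wins 27–22.
No candidate beats all others: B beats D beats C beats B, a majority cycle.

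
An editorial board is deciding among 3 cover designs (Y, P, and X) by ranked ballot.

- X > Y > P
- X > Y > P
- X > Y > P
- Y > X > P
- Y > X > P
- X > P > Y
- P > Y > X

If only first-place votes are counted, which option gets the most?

First-place vote totals:
  Y: 2
  P: 1
  X: 4
X has the most first-place votes.

X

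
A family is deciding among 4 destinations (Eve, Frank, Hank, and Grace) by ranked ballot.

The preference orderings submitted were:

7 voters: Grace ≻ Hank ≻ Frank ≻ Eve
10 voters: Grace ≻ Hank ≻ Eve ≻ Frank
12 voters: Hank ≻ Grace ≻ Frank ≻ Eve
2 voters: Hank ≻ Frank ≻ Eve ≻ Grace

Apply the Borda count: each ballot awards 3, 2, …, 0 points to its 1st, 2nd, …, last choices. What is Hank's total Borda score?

76

Borda scores:
  Eve: 7·0 + 10·1 + 12·0 + 2·1 = 12
  Frank: 7·1 + 10·0 + 12·1 + 2·2 = 23
  Hank: 7·2 + 10·2 + 12·3 + 2·3 = 76
  Grace: 7·3 + 10·3 + 12·2 + 2·0 = 75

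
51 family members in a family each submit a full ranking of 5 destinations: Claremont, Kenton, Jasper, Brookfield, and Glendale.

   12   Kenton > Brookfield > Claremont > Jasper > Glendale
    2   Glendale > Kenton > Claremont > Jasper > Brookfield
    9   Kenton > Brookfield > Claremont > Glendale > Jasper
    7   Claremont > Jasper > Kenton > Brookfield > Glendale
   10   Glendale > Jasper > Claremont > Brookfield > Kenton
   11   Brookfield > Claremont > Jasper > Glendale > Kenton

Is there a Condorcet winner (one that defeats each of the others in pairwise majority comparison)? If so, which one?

Head-to-head results (51 voters total):
Claremont vs Kenton: Claremont wins 28–23.
Claremont vs Jasper: Claremont wins 41–10.
Claremont vs Brookfield: Brookfield wins 32–19.
Claremont vs Glendale: Claremont wins 39–12.
Kenton vs Jasper: Jasper wins 28–23.
Kenton vs Brookfield: Kenton wins 30–21.
Kenton vs Glendale: Kenton wins 28–23.
Jasper vs Brookfield: Brookfield wins 32–19.
Jasper vs Glendale: Jasper wins 30–21.
Brookfield vs Glendale: Brookfield wins 39–12.
No candidate beats all others: Claremont beats Kenton beats Brookfield beats Claremont, a majority cycle.

There is no Condorcet winner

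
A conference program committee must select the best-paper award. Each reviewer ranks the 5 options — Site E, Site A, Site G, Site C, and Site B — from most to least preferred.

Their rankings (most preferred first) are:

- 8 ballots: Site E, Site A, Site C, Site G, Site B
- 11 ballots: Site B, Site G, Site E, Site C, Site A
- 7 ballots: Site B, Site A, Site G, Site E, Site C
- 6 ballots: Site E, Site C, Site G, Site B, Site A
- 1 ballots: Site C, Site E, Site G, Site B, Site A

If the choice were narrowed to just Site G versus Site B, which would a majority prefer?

Ballots ranking Site G above Site B: 8+6+1 = 15.
Ballots ranking Site B above Site G: 11+7 = 18.
Site B wins the head-to-head, 18–15.

Site B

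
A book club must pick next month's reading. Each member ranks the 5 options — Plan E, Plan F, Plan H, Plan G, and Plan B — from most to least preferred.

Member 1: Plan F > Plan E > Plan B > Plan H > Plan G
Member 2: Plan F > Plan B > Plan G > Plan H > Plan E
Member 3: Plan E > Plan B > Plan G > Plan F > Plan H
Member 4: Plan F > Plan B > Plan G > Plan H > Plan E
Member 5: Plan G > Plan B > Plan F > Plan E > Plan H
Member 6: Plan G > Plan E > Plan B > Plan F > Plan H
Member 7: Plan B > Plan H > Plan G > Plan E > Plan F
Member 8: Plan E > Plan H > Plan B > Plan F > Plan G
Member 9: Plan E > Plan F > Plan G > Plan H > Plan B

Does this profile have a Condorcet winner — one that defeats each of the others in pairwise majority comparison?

No

Head-to-head results (9 voters total):
Plan E vs Plan F: Plan E wins 5–4.
Plan E vs Plan H: Plan E wins 6–3.
Plan E vs Plan G: Plan G wins 5–4.
Plan E vs Plan B: Plan E wins 5–4.
Plan F vs Plan H: Plan F wins 7–2.
Plan F vs Plan G: Plan F wins 5–4.
Plan F vs Plan B: Plan B wins 5–4.
Plan H vs Plan G: Plan G wins 6–3.
Plan H vs Plan B: Plan B wins 7–2.
Plan G vs Plan B: Plan B wins 6–3.
No candidate beats all others: Plan E beats Plan F beats Plan G beats Plan E, a majority cycle.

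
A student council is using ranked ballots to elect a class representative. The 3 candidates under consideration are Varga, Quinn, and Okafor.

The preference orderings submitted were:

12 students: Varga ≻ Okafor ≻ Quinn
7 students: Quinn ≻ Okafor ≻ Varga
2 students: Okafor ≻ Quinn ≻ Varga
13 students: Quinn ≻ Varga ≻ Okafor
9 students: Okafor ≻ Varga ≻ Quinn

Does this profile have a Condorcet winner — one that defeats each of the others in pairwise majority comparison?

No

Head-to-head results (43 voters total):
Varga vs Quinn: Quinn wins 22–21.
Varga vs Okafor: Varga wins 25–18.
Quinn vs Okafor: Okafor wins 23–20.
No candidate beats all others: Varga beats Okafor beats Quinn beats Varga, a majority cycle.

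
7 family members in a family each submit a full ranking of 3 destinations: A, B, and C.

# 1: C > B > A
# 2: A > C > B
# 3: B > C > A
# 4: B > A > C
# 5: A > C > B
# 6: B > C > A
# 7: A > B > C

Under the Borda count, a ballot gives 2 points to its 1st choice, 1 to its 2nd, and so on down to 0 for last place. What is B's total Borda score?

8

Borda scores:
  A: 0 + 2 + 0 + 1 + 2 + 0 + 2 = 7
  B: 1 + 0 + 2 + 2 + 0 + 2 + 1 = 8
  C: 2 + 1 + 1 + 0 + 1 + 1 + 0 = 6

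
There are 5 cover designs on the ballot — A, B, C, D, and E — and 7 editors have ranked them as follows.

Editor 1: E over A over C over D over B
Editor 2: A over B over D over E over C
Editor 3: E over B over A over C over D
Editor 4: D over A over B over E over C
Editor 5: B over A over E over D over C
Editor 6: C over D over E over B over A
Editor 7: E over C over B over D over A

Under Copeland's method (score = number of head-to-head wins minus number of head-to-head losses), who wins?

Pairwise results:
  A vs B: B wins 4–3.
  A vs C: A wins 5–2.
  A vs D: A wins 4–3.
  A vs E: E wins 4–3.
  B vs C: B wins 4–3.
  B vs D: B wins 4–3.
  B vs E: E wins 4–3.
  C vs D: C wins 4–3.
  C vs E: E wins 6–1.
  D vs E: E wins 4–3.
Copeland scores (wins − losses):
  A: 2 − 2 = 0
  B: 3 − 1 = 2
  C: 1 − 3 = -2
  D: 0 − 4 = -4
  E: 4 − 0 = 4
E has the best Copeland score.

E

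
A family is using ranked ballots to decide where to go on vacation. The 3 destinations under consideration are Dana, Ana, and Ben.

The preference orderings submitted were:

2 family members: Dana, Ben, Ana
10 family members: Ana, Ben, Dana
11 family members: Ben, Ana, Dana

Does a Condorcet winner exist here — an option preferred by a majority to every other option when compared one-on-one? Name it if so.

Ben

Head-to-head results (23 voters total):
Dana vs Ana: Ana wins 21–2.
Dana vs Ben: Ben wins 21–2.
Ana vs Ben: Ben wins 13–10.
Ben beats each rival — Dana (21–2), Ana (13–10) — so Ben is the Condorcet winner.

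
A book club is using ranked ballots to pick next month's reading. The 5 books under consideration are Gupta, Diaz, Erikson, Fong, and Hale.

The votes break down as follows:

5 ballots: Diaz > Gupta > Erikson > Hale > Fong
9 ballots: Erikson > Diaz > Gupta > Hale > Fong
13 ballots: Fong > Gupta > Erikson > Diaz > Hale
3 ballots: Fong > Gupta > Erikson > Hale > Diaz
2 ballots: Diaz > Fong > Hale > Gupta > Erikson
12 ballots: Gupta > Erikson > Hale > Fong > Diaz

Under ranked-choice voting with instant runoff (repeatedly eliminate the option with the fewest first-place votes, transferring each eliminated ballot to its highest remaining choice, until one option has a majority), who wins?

Gupta

Round 1: Fong 16, Gupta 12, Erikson 9, Diaz 7, Hale 0. Hale has the fewest and is eliminated.
Round 2: Fong 16, Gupta 12, Erikson 9, Diaz 7. Diaz has the fewest and is eliminated.
Round 3: Fong 18, Gupta 17, Erikson 9. Erikson has the fewest and is eliminated.
Round 4: Gupta 26, Fong 18. Gupta has a majority.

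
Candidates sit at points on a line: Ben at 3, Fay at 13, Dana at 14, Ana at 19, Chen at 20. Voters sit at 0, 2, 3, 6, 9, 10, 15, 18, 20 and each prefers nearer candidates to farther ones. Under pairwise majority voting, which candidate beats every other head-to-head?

Fay

With single-peaked preferences on a line, the Condorcet winner is the candidate closest to the median voter.
The median voter (position 9) is closest to Fay at 13.
Check: Fay vs Dana — voters closer to Fay: 6 of 9.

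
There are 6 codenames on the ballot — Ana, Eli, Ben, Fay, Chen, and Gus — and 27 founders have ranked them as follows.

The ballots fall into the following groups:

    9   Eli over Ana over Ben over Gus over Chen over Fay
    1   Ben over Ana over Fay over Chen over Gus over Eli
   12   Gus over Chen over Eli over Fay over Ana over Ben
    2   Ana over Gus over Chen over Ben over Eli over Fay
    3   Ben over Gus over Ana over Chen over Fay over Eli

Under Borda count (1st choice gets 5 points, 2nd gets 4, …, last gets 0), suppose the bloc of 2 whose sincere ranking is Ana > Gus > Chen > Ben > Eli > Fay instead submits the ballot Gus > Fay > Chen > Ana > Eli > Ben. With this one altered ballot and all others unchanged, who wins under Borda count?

Gus

Borda totals with the altered ballot: Ana 65, Eli 83, Ben 47, Fay 38, Chen 71, Gus 101.
The winner is unchanged: still Gus.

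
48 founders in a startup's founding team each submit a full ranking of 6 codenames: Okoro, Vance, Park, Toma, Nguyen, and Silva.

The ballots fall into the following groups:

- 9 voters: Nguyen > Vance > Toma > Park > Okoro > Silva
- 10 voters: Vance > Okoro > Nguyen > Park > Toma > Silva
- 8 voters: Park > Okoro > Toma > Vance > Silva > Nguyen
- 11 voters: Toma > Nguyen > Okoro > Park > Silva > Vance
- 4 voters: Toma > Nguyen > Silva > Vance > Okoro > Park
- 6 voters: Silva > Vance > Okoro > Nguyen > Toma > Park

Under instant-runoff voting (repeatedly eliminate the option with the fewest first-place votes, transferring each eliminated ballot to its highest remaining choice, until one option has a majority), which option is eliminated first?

Okoro

Round 1: Toma 15, Vance 10, Nguyen 9, Park 8, Silva 6, Okoro 0. Okoro has the fewest and is eliminated.
Round 2: Toma 15, Vance 10, Nguyen 9, Park 8, Silva 6. Silva has the fewest and is eliminated.
Round 3: Vance 16, Toma 15, Nguyen 9, Park 8. Park has the fewest and is eliminated.
Round 4: Toma 23, Vance 16, Nguyen 9. Nguyen has the fewest and is eliminated.
Round 5: Vance 25, Toma 23. Vance has a majority.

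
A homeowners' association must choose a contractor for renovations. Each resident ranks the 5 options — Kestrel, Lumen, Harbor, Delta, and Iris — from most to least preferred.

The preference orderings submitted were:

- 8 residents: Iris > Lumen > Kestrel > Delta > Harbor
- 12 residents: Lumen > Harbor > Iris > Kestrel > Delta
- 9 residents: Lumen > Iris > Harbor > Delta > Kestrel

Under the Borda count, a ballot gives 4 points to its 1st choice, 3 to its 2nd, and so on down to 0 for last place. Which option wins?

Lumen

Borda scores:
  Kestrel: 8·2 + 12·1 + 9·0 = 28
  Lumen: 8·3 + 12·4 + 9·4 = 108
  Harbor: 8·0 + 12·3 + 9·2 = 54
  Delta: 8·1 + 12·0 + 9·1 = 17
  Iris: 8·4 + 12·2 + 9·3 = 83
Lumen has the highest total.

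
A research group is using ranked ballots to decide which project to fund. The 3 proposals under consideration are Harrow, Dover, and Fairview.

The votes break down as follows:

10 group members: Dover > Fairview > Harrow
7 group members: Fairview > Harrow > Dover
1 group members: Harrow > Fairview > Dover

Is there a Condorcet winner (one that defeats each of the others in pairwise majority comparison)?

Head-to-head results (18 voters total):
Harrow vs Dover: Dover wins 10–8.
Harrow vs Fairview: Fairview wins 17–1.
Dover vs Fairview: Dover wins 10–8.
Dover beats each rival — Harrow (10–8), Fairview (10–8) — so Dover is the Condorcet winner.

Yes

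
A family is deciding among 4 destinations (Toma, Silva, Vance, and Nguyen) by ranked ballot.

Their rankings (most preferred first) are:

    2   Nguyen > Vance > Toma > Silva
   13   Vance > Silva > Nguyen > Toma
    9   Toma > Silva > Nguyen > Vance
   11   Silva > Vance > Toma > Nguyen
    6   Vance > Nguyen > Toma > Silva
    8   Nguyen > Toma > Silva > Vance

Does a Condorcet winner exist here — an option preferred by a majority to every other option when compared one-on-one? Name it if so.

None — there is no Condorcet winner

Head-to-head results (49 voters total):
Toma vs Silva: Toma wins 25–24.
Toma vs Vance: Vance wins 32–17.
Toma vs Nguyen: Nguyen wins 29–20.
Silva vs Vance: Silva wins 28–21.
Silva vs Nguyen: Silva wins 33–16.
Vance vs Nguyen: Vance wins 30–19.
No candidate beats all others: Toma beats Silva beats Vance beats Toma, a majority cycle.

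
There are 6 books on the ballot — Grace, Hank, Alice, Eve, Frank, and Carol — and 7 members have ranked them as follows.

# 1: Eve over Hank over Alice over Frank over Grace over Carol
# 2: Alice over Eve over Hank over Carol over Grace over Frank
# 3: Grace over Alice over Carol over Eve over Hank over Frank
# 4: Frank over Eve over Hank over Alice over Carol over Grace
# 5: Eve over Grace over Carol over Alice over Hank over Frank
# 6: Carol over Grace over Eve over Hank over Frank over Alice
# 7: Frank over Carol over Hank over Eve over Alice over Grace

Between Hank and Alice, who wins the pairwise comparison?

Hank

Ballots ranking Hank above Alice: 4.
Ballots ranking Alice above Hank: 3.
Hank wins the head-to-head, 4–3.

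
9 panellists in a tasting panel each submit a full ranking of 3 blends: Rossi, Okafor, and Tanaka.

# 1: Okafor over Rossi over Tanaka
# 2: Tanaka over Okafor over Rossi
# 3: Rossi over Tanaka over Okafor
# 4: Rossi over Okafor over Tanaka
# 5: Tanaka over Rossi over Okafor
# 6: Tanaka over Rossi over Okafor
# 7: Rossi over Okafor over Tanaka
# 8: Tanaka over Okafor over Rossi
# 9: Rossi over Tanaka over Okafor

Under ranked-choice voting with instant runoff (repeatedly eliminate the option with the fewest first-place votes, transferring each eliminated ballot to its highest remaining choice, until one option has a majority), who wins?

Round 1: Rossi 4, Tanaka 4, Okafor 1. Okafor has the fewest and is eliminated.
Round 2: Rossi 5, Tanaka 4. Rossi has a majority.

Rossi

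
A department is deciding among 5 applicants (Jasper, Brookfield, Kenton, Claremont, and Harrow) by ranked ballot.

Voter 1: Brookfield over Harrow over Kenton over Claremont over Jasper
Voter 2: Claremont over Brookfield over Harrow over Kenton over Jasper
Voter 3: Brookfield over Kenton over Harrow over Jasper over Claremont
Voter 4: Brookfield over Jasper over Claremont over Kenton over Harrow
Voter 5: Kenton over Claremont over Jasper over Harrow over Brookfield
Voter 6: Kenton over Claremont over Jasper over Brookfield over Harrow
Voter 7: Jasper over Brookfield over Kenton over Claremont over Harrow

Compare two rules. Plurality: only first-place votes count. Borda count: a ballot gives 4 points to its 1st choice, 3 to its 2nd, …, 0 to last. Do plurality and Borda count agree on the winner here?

Plurality first-place counts: Jasper 1, Brookfield 3, Kenton 2, Claremont 1, Harrow 0 → Brookfield.
Borda totals: Jasper 12, Brookfield 19, Kenton 17, Claremont 14, Harrow 8 → Brookfield.
The two rules agree on Brookfield.

Yes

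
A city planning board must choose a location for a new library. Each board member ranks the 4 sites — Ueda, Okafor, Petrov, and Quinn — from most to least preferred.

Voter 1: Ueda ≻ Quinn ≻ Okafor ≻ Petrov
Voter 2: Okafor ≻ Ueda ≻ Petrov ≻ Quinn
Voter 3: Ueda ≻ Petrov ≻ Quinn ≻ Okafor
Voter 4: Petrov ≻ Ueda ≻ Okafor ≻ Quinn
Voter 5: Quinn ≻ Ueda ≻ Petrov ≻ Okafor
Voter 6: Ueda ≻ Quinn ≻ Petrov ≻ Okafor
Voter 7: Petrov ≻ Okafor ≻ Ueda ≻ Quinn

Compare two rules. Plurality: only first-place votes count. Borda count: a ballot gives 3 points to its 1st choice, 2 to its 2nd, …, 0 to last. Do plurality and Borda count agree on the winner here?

Yes

Plurality first-place counts: Ueda 3, Okafor 1, Petrov 2, Quinn 1 → Ueda.
Borda totals: Ueda 16, Okafor 7, Petrov 11, Quinn 8 → Ueda.
The two rules agree on Ueda.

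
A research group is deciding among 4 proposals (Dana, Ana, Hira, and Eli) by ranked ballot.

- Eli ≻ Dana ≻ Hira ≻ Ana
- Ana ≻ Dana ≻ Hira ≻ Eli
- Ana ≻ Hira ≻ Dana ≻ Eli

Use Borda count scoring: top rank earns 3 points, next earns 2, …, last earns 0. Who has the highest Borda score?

Ana

Borda scores:
  Dana: 2 + 2 + 1 = 5
  Ana: 0 + 3 + 3 = 6
  Hira: 1 + 1 + 2 = 4
  Eli: 3 + 0 + 0 = 3
Ana has the highest total.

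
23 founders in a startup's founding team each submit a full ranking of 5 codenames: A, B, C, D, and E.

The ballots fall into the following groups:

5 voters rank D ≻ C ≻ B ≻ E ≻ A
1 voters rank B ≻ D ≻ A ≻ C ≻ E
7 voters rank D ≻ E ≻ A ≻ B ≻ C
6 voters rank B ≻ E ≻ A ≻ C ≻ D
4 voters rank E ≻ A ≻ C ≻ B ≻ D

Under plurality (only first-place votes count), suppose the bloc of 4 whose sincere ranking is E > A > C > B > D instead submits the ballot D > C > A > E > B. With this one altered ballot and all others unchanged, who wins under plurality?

D

First-place totals with the altered ballot: A 0, B 7, C 0, D 16, E 0.
The winner is unchanged: still D.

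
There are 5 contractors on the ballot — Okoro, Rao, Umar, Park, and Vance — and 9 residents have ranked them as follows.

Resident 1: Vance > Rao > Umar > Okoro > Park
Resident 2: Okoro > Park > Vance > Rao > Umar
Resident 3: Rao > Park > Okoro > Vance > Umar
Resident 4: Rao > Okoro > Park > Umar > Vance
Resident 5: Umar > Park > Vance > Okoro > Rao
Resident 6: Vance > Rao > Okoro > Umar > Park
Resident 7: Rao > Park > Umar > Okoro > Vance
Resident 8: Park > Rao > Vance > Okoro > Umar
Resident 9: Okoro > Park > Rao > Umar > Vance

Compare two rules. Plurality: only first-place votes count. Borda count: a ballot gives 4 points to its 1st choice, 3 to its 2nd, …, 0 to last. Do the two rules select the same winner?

Plurality first-place counts: Okoro 2, Rao 3, Umar 1, Park 1, Vance 2 → Rao.
Borda totals: Okoro 19, Rao 24, Umar 11, Park 21, Vance 15 → Rao.
The two rules agree on Rao.

Yes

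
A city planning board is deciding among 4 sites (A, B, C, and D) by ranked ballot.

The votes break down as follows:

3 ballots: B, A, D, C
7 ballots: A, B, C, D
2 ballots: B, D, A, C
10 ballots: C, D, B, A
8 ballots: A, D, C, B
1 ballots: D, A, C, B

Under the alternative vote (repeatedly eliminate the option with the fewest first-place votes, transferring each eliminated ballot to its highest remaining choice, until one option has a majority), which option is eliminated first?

Round 1: A 15, C 10, B 5, D 1. D has the fewest and is eliminated.
Round 2: A 16, C 10, B 5. A has a majority.

D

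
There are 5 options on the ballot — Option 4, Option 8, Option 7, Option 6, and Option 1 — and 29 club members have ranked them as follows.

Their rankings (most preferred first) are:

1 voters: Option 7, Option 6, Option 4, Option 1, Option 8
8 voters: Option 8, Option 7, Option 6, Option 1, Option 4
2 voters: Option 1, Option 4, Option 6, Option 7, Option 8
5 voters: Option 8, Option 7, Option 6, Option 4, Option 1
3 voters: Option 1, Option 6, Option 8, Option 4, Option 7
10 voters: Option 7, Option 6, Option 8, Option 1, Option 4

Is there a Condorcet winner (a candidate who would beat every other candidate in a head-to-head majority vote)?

No

Head-to-head results (29 voters total):
Option 4 vs Option 8: Option 8 wins 26–3.
Option 4 vs Option 7: Option 7 wins 24–5.
Option 4 vs Option 6: Option 6 wins 27–2.
Option 4 vs Option 1: Option 1 wins 23–6.
Option 8 vs Option 7: Option 8 wins 16–13.
Option 8 vs Option 6: Option 6 wins 16–13.
Option 8 vs Option 1: Option 8 wins 23–6.
Option 7 vs Option 6: Option 7 wins 24–5.
Option 7 vs Option 1: Option 7 wins 24–5.
Option 6 vs Option 1: Option 6 wins 24–5.
No candidate beats all others: Option 8 beats Option 7 beats Option 6 beats Option 8, a majority cycle.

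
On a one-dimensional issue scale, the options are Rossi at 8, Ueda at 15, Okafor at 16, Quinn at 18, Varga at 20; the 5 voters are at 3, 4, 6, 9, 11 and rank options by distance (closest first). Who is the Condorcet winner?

With single-peaked preferences on a line, the Condorcet winner is the candidate closest to the median voter.
The median voter (position 6) is closest to Rossi at 8.
Check: Rossi vs Ueda — voters closer to Rossi: 5 of 5.

Rossi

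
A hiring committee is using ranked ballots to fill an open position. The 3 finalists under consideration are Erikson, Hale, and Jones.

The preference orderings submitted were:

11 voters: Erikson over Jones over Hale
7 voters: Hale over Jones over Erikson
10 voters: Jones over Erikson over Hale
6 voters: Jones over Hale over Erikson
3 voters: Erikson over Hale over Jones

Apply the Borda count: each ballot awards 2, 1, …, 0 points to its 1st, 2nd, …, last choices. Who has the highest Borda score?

Jones

Borda scores:
  Erikson: 11·2 + 7·0 + 10·1 + 6·0 + 3·2 = 38
  Hale: 11·0 + 7·2 + 10·0 + 6·1 + 3·1 = 23
  Jones: 11·1 + 7·1 + 10·2 + 6·2 + 3·0 = 50
Jones has the highest total.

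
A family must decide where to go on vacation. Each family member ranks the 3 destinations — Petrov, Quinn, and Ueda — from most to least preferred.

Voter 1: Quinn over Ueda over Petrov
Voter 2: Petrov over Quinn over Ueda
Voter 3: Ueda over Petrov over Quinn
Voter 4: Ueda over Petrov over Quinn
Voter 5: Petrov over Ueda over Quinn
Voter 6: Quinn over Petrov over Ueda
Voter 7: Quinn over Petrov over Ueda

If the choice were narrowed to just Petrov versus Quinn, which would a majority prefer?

Ballots ranking Petrov above Quinn: 4.
Ballots ranking Quinn above Petrov: 3.
Petrov wins the head-to-head, 4–3.

Petrov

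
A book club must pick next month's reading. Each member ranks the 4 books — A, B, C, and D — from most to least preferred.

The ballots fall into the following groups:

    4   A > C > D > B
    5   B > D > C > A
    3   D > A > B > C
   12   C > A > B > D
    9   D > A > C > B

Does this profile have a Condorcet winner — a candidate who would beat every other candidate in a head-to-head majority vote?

Head-to-head results (33 voters total):
A vs B: A wins 28–5.
A vs C: C wins 17–16.
A vs D: D wins 17–16.
B vs C: C wins 25–8.
B vs D: B wins 17–16.
C vs D: D wins 17–16.
No candidate beats all others: A beats B beats D beats A, a majority cycle.

No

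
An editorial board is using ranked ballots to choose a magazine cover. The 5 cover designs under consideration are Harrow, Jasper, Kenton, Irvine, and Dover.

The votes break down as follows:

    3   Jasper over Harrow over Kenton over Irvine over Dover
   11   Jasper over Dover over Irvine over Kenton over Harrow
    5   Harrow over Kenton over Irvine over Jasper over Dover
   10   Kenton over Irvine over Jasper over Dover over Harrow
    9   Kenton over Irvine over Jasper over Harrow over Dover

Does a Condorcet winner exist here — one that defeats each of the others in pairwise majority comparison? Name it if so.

Kenton

Head-to-head results (38 voters total):
Harrow vs Jasper: Jasper wins 33–5.
Harrow vs Kenton: Kenton wins 30–8.
Harrow vs Irvine: Irvine wins 30–8.
Harrow vs Dover: Dover wins 21–17.
Jasper vs Kenton: Kenton wins 24–14.
Jasper vs Irvine: Irvine wins 24–14.
Jasper vs Dover: Jasper wins 38–0.
Kenton vs Irvine: Kenton wins 27–11.
Kenton vs Dover: Kenton wins 27–11.
Irvine vs Dover: Irvine wins 27–11.
Kenton beats each rival — Harrow (30–8), Jasper (24–14), Irvine (27–11), Dover (27–11) — so Kenton is the Condorcet winner.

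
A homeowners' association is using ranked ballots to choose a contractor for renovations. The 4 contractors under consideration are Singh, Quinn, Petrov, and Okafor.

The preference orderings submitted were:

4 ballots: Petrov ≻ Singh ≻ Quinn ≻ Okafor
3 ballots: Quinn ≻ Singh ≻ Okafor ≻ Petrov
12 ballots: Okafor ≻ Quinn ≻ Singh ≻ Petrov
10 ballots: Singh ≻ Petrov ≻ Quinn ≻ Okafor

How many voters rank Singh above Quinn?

14

Ballots ranking Singh above Quinn: 4+10 = 14.
Ballots ranking Quinn above Singh: 3+12 = 15.
So 14 of 29 voters prefer Singh to Quinn.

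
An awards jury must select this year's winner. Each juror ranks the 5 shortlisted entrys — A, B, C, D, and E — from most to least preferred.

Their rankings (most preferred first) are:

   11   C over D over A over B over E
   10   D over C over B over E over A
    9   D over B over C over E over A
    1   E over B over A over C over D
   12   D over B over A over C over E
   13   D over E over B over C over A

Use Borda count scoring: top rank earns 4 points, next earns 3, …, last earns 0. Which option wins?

D

Borda scores:
  A: 11·2 + 10·0 + 9·0 + 2 + 12·2 + 13·0 = 48
  B: 11·1 + 10·2 + 9·3 + 3 + 12·3 + 13·2 = 123
  C: 11·4 + 10·3 + 9·2 + 1 + 12·1 + 13·1 = 118
  D: 11·3 + 10·4 + 9·4 + 0 + 12·4 + 13·4 = 209
  E: 11·0 + 10·1 + 9·1 + 4 + 12·0 + 13·3 = 62
D has the highest total.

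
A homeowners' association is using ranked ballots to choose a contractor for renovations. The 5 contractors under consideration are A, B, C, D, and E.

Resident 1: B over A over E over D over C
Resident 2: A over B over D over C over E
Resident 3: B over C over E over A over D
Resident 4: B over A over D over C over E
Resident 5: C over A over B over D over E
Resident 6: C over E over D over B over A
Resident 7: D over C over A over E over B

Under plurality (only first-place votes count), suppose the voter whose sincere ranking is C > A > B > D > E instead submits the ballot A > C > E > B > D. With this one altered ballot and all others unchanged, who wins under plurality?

B

First-place totals with the altered ballot: A 2, B 3, C 1, D 1, E 0.
The winner is unchanged: still B.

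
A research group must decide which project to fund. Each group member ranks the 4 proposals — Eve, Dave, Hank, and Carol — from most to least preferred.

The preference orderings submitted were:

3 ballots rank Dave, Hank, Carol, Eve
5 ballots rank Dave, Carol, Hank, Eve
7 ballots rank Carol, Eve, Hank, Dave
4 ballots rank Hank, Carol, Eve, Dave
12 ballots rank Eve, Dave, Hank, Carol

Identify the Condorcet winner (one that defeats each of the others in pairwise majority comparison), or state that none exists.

Head-to-head results (31 voters total):
Eve vs Dave: Eve wins 23–8.
Eve vs Hank: Eve wins 19–12.
Eve vs Carol: Carol wins 19–12.
Dave vs Hank: Dave wins 20–11.
Dave vs Carol: Dave wins 20–11.
Hank vs Carol: Hank wins 19–12.
No candidate beats all others: Eve beats Dave beats Carol beats Eve, a majority cycle.

No Condorcet winner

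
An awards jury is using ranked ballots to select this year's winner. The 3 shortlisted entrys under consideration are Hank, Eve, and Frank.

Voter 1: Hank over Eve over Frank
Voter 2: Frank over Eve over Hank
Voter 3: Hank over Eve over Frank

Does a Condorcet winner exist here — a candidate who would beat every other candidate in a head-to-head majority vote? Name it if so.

Hank

Head-to-head results (3 voters total):
Hank vs Eve: Hank wins 2–1.
Hank vs Frank: Hank wins 2–1.
Eve vs Frank: Eve wins 2–1.
Hank beats each rival — Eve (2–1), Frank (2–1) — so Hank is the Condorcet winner.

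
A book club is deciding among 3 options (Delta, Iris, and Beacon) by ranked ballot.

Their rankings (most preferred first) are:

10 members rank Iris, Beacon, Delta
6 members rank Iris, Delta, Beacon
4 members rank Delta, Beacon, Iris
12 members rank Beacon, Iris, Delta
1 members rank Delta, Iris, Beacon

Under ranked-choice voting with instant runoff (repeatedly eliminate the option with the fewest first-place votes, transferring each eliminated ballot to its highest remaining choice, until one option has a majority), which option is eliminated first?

Delta

Round 1: Iris 16, Beacon 12, Delta 5. Delta has the fewest and is eliminated.
Round 2: Iris 17, Beacon 16. Iris has a majority.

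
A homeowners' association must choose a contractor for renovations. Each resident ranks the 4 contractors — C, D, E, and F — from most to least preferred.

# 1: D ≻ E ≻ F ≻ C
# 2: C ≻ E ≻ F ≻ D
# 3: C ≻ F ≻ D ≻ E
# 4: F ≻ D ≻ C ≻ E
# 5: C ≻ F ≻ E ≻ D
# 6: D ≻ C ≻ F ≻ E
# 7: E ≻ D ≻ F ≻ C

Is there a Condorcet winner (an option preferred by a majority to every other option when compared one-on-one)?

No

Head-to-head results (7 voters total):
C vs D: D wins 4–3.
C vs E: C wins 5–2.
C vs F: C wins 4–3.
D vs E: D wins 4–3.
D vs F: F wins 4–3.
E vs F: F wins 4–3.
No candidate beats all others: C beats F beats D beats C, a majority cycle.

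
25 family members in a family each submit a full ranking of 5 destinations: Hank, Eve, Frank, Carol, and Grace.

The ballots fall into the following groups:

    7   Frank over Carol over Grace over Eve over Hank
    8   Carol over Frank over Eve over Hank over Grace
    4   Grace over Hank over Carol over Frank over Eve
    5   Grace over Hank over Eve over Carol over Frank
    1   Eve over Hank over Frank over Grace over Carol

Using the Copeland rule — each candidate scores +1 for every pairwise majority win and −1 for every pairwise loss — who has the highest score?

Pairwise results:
  Hank vs Eve: Eve wins 16–9.
  Hank vs Frank: Frank wins 15–10.
  Hank vs Carol: Carol wins 15–10.
  Hank vs Grace: Grace wins 16–9.
  Eve vs Frank: Frank wins 19–6.
  Eve vs Carol: Carol wins 19–6.
  Eve vs Grace: Grace wins 16–9.
  Frank vs Carol: Carol wins 17–8.
  Frank vs Grace: Frank wins 16–9.
  Carol vs Grace: Carol wins 15–10.
Copeland scores (wins − losses):
  Hank: 0 − 4 = -4
  Eve: 1 − 3 = -2
  Frank: 3 − 1 = 2
  Carol: 4 − 0 = 4
  Grace: 2 − 2 = 0
Carol has the best Copeland score.

Carol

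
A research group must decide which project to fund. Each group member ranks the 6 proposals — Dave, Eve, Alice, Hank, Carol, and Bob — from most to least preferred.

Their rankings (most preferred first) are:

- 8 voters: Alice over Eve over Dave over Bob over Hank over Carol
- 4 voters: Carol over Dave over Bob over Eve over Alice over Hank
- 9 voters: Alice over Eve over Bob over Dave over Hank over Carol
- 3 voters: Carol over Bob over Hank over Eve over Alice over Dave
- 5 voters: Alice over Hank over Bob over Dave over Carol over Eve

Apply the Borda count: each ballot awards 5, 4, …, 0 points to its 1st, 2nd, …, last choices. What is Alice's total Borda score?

Borda scores:
  Dave: 8·3 + 4·4 + 9·2 + 3·0 + 5·2 = 68
  Eve: 8·4 + 4·2 + 9·4 + 3·2 + 5·0 = 82
  Alice: 8·5 + 4·1 + 9·5 + 3·1 + 5·5 = 117
  Hank: 8·1 + 4·0 + 9·1 + 3·3 + 5·4 = 46
  Carol: 8·0 + 4·5 + 9·0 + 3·5 + 5·1 = 40
  Bob: 8·2 + 4·3 + 9·3 + 3·4 + 5·3 = 82

117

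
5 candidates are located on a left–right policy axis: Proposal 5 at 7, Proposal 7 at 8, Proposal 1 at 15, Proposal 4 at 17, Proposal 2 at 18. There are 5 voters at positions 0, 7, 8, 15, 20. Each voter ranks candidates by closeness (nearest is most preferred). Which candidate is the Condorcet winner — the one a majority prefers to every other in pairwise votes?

With single-peaked preferences on a line, the Condorcet winner is the candidate closest to the median voter.
The median voter (position 8) is closest to Proposal 7 at 8.
Check: Proposal 7 vs Proposal 1 — voters closer to Proposal 7: 3 of 5.

Proposal 7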